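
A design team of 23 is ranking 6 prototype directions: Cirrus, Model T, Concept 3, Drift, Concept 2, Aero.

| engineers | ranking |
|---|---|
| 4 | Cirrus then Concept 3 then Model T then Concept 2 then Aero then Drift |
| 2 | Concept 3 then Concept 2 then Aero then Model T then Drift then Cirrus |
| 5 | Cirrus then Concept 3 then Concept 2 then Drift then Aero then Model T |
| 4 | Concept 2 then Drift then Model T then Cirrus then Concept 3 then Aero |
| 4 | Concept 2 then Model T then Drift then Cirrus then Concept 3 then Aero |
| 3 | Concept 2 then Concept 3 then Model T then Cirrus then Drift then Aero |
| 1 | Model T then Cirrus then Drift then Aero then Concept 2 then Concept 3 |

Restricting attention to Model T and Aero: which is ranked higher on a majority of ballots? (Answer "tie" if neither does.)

Ballots ranking Model T above Aero: 4 + 4 + 4 + 3 + 1 = 16.
Ballots ranking Aero above Model T: 23 − 16 = 7.
Model T wins the head-to-head 16–7.

Model T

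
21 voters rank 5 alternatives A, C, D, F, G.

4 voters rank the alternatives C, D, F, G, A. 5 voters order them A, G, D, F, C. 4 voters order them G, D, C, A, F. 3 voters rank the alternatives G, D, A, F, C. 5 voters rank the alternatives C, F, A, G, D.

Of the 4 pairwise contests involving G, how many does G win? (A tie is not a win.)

G against each rival (21 voters):
G vs A: G is ranked higher on 4+4+3 = 11 ballots, A on 10. G wins 11–10.
G vs C: 5+4+3 = 12 for G, 9 for C — G by 12–9.
G–D: G 17–4.
G vs F: G, 12–9.
G beats A, C, D, F — 4 pairwise wins.

4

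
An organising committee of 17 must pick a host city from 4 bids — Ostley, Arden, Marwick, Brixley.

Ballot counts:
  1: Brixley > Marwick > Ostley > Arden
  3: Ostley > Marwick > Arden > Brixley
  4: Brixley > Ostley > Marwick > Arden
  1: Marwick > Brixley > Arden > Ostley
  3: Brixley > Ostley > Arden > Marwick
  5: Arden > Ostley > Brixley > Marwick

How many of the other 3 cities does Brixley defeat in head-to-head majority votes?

3

Brixley against each rival (17 organisers):
Brixley vs Ostley: Brixley, 9–8.
Brixley vs Arden: Brixley, 9–8.
Brixley vs Marwick: Brixley, 13–4.
Brixley beats Ostley, Arden, Marwick — 3 pairwise wins.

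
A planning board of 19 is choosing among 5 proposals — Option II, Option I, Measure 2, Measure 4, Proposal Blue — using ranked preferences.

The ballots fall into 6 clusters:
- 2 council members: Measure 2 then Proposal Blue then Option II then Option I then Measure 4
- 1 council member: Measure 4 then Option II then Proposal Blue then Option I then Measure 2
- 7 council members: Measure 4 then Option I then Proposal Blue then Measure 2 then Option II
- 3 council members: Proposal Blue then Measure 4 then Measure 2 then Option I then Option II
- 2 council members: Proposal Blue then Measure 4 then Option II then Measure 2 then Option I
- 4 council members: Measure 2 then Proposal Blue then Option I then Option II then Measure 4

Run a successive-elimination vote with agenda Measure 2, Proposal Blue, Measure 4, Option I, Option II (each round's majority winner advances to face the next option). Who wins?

Round 1: Measure 2 vs Proposal Blue — 6–13, Proposal Blue advances.
Round 2: Proposal Blue vs Measure 4 — 11–8, Proposal Blue advances.
Round 3: Proposal Blue vs Option I — 12–7, Proposal Blue advances.
Round 4: Proposal Blue vs Option II — 18–1, Proposal Blue advances.
Proposal Blue survives the agenda.

Proposal Blue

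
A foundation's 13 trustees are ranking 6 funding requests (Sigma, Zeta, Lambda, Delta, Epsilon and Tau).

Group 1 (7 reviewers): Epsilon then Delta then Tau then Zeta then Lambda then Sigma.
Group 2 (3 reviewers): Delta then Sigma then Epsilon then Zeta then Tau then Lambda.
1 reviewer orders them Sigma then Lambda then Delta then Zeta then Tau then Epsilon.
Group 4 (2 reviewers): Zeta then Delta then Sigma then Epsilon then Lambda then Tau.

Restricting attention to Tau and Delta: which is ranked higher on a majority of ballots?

No ballot ranks Tau above Delta: 0.
Ballots ranking Delta above Tau: 13 − 0 = 13.
Delta wins the head-to-head 13–0.

Delta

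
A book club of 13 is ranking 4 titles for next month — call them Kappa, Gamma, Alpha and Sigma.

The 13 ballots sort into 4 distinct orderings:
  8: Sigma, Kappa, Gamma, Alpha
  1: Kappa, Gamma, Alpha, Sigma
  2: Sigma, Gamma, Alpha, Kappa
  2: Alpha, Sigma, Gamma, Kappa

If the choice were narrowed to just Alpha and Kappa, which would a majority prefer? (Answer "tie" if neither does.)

Kappa

Ballots ranking Alpha above Kappa: 2 + 2 = 4.
Ballots ranking Kappa above Alpha: 13 − 4 = 9.
Kappa wins the head-to-head 9–4.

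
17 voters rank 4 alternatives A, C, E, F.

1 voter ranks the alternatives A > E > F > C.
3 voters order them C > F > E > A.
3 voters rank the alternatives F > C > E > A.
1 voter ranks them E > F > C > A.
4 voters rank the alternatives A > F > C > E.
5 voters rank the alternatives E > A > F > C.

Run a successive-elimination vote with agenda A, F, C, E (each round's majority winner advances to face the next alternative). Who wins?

Round 1: A vs F — 10–7, A advances.
Round 2: A vs C — 10–7, A advances.
Round 3: A vs E — 5–12, E advances.
The agenda winner is E.

E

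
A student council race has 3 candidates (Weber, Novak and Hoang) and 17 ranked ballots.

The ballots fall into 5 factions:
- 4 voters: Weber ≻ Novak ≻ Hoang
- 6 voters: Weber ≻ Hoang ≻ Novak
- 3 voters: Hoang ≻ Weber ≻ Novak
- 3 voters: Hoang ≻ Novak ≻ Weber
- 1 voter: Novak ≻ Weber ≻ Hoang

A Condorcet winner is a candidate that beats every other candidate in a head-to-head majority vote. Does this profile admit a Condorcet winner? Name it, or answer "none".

Check each pair by majority over 17 ballots:
Weber–Novak: Weber 13–4.
Weber vs Hoang: Weber, 11–6.
Novak vs Hoang: Hoang, 12–5.
Only Weber has no losses; Weber is the Condorcet winner.

Weber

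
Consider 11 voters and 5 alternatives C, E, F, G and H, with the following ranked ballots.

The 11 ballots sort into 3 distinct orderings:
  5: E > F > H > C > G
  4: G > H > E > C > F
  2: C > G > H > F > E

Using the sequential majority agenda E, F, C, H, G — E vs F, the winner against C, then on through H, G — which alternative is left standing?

Round 1: E vs F — 9–2, E advances.
Round 2: E vs C — 9–2, E advances.
Round 3: E vs H — 5–6, H advances.
Round 4: H vs G — 5–6, G advances.
The agenda winner is G.

G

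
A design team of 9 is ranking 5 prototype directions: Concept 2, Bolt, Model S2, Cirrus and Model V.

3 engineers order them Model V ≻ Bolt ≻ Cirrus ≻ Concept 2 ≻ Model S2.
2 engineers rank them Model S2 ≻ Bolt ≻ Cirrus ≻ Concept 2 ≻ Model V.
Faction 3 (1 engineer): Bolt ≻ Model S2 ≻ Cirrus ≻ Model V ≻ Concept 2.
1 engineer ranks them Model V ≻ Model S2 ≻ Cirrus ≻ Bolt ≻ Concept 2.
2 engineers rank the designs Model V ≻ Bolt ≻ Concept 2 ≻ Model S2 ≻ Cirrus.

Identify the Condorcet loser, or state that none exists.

Head-to-head results (9 engineers):
Concept 2 vs Bolt: Concept 2 is ranked higher on 0 ballots, Bolt on 9. Bolt wins 9–0.
Concept 2–Model S2: Concept 2 5–4.
Concept 2 vs Cirrus: 2 for Concept 2, 7 for Cirrus — Cirrus by 7–2.
Concept 2 vs Model V: Model V wins 7–2.
Bolt vs Model S2: Bolt wins 6–3.
Bolt vs Cirrus: 3+2+1+2 = 8 for Bolt, 1 for Cirrus — Bolt by 8–1.
Bolt vs Model V: Model V, 6–3.
Model S2–Cirrus: Model S2 6–3.
Model S2 vs Model V: Model V, 6–3.
Cirrus vs Model V: Model V wins 6–3.
No design is winless: Concept 2 beats Model S2; Bolt beats Concept 2; Model S2 beats Cirrus; Cirrus beats Concept 2; Model V beats Concept 2. There is no Condorcet loser.

none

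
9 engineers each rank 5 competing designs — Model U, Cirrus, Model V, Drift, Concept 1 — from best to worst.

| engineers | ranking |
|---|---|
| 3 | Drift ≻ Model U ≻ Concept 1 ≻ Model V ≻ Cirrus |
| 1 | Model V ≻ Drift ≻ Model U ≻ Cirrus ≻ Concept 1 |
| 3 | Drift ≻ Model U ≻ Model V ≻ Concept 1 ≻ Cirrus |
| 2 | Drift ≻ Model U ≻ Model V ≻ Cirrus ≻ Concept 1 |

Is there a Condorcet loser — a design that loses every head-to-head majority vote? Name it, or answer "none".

Pairwise majorities:
Model U vs Cirrus: Model U preferred on 3+1+3+2 = 9 ballots; Model U wins 9–0.
Model U vs Model V: Model U is ranked higher on 3+3+2 = 8 ballots, Model V on 1. Model U wins 8–1.
Model U vs Drift: 0 to 9, Drift.
Model U vs Concept 1: 9 to 0, Model U.
Cirrus vs Model V: 0 to 9, Model V.
Cirrus vs Drift: 0 for Cirrus, 9 for Drift — Drift by 9–0.
Cirrus vs Concept 1: Cirrus preferred on 1+2 = 3 ballots; Concept 1 wins 6–3.
Model V vs Drift: Drift wins 8–1.
Model V–Concept 1: Model V 6–3.
Drift vs Concept 1: Drift, 9–0.
Cirrus loses to every other design — it is the Condorcet loser.

Cirrus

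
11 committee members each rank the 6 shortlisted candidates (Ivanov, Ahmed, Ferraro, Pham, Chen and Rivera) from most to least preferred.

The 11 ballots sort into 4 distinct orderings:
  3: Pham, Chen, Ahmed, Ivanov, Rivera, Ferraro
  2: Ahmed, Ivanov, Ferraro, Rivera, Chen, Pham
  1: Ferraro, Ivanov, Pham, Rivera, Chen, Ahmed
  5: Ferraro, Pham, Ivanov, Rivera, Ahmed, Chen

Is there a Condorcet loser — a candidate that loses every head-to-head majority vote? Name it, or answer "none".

Chen

Pairwise majorities:
Ivanov–Ahmed: Ivanov 6–5.
Ivanov vs Ferraro: 3+2 = 5 for Ivanov, 6 for Ferraro — Ferraro by 6–5.
Ivanov vs Pham: Pham, 8–3.
Ivanov vs Chen: Ivanov wins 8–3.
Ivanov vs Rivera: Ivanov preferred on 3+2+1+5 = 11 ballots; Ivanov wins 11–0.
Ahmed–Ferraro: Ferraro 6–5.
Ahmed vs Pham: Pham, 9–2.
Ahmed vs Chen: 2+5 = 7 for Ahmed, 4 for Chen — Ahmed by 7–4.
Ahmed vs Rivera: Rivera, 6–5.
Ferraro vs Pham: 8 to 3, Ferraro.
Ferraro vs Chen: Ferraro preferred on 2+1+5 = 8 ballots; Ferraro wins 8–3.
Ferraro vs Rivera: Ferraro preferred on 2+1+5 = 8 ballots; Ferraro wins 8–3.
Pham vs Chen: Pham, 9–2.
Pham–Rivera: Pham 9–2.
Chen vs Rivera: 3 to 8, Rivera.
Chen loses to every other candidate — it is the Condorcet loser.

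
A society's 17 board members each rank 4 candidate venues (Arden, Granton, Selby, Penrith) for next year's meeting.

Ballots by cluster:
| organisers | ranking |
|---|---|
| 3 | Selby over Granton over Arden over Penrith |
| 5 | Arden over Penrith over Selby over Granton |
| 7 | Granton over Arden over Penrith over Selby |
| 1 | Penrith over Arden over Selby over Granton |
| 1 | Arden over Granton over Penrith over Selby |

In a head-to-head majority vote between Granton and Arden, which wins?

Granton

Ballots ranking Granton above Arden: 3 + 7 = 10.
Ballots ranking Arden above Granton: 17 − 10 = 7.
Granton wins the head-to-head 10–7.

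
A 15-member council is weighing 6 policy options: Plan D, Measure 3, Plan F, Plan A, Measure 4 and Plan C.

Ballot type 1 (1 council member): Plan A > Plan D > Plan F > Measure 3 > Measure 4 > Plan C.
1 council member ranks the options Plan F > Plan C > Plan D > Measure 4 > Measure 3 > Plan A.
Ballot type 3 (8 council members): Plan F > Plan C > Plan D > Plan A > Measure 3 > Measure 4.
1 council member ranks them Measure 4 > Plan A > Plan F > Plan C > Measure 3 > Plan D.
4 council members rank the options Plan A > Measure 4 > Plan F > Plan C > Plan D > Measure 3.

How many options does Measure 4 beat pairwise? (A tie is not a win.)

0

Measure 4 against each rival (15 council members):
Measure 4 vs Plan D: 5 to 10, Plan D.
Measure 4 vs Measure 3: Measure 4 is ranked higher on 1+1+4 = 6 ballots, Measure 3 on 9. Measure 3 wins 9–6.
Measure 4 vs Plan F: Plan F, 10–5.
Measure 4–Plan A: Plan A 13–2.
Measure 4 vs Plan C: Plan C, 9–6.
Measure 4 beats no one; loses to Plan D, Measure 3, Plan F, Plan A, Plan C — 0 pairwise wins.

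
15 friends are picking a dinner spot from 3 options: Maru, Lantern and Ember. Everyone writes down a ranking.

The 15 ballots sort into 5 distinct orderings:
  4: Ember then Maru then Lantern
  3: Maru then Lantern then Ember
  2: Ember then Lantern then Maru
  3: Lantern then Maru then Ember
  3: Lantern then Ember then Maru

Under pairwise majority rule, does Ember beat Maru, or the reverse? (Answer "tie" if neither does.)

Ballots ranking Ember above Maru: 4 + 2 + 3 = 9.
Ballots ranking Maru above Ember: 15 − 9 = 6.
Ember wins the head-to-head 9–6.

Ember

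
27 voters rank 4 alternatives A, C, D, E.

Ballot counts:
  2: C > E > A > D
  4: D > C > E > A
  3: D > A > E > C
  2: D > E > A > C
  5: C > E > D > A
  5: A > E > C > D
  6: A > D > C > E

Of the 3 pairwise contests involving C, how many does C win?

1

C against each rival (27 voters):
C–A: A 16–11.
C vs D: C preferred on 2+5+5 = 12 ballots; D wins 15–12.
C vs E: C is ranked higher on 2+4+5+6 = 17 ballots, E on 10. C wins 17–10.
C beats E; loses to A, D — 1 pairwise win.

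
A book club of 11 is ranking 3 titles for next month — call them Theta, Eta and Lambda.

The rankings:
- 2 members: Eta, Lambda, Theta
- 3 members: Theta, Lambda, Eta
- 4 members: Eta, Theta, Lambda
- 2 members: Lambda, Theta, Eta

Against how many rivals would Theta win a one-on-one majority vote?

Theta against each rival (11 members):
Theta vs Eta: Eta wins 6–5.
Theta vs Lambda: 3+4 = 7 for Theta, 4 for Lambda — Theta by 7–4.
Theta beats Lambda; loses to Eta — 1 pairwise win.

1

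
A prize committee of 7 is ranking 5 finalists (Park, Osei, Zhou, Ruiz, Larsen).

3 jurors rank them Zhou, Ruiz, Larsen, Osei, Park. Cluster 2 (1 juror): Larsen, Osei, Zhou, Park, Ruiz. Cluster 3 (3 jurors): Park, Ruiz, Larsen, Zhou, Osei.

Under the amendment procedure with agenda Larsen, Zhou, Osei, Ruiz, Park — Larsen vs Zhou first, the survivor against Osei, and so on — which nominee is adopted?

Park

Round 1: Larsen vs Zhou — 4–3, Larsen advances.
Round 2: Larsen vs Osei — 7–0, Larsen advances.
Round 3: Larsen vs Ruiz — 1–6, Ruiz advances.
Round 4: Ruiz vs Park — 3–4, Park advances.
The agenda winner is Park.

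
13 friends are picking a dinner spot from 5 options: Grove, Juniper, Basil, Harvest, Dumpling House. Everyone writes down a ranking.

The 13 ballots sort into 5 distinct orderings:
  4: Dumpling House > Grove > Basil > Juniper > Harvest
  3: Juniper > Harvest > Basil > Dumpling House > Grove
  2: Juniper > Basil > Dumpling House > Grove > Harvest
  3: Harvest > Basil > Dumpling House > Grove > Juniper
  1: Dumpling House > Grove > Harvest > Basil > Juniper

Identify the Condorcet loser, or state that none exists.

Head-to-head results (13 friends):
Grove vs Juniper: Grove, 8–5.
Grove vs Basil: Basil wins 8–5.
Grove–Harvest: Grove 7–6.
Grove vs Dumpling House: Dumpling House wins 13–0.
Juniper vs Basil: Basil, 8–5.
Juniper vs Harvest: 9 to 4, Juniper.
Juniper–Dumpling House: Dumpling House 8–5.
Basil vs Harvest: Harvest, 7–6.
Basil vs Dumpling House: Basil preferred on 3+2+3 = 8 ballots; Basil wins 8–5.
Harvest–Dumpling House: Dumpling House 7–6.
Every restaurant wins at least one matchup (Grove beats Juniper; Juniper beats Harvest; Basil beats Grove; Harvest beats Basil; Dumpling House beats Grove), so there is no Condorcet loser.

none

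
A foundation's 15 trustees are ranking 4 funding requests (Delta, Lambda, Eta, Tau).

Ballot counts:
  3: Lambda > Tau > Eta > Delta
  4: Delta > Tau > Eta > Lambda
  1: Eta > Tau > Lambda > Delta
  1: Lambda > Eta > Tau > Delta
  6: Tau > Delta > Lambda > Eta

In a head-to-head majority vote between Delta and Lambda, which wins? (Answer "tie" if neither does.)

Ballots ranking Delta above Lambda: 4 + 6 = 10.
Ballots ranking Lambda above Delta: 15 − 10 = 5.
Delta wins the head-to-head 10–5.

Delta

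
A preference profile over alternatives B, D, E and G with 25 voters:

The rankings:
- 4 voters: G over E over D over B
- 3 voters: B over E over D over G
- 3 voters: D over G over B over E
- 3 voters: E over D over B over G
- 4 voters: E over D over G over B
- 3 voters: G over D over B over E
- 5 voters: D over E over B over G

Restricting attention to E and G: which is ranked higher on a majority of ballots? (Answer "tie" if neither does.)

Ballots ranking E above G: 3 + 3 + 4 + 5 = 15.
Ballots ranking G above E: 25 − 15 = 10.
E wins the head-to-head 15–10.

E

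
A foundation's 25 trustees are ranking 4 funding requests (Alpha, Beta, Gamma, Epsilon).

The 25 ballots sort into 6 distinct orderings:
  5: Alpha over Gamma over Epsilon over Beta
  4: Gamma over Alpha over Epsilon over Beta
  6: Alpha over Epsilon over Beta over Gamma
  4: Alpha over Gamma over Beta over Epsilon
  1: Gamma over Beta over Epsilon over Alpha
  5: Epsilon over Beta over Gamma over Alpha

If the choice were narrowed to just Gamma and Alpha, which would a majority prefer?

Alpha

Ballots ranking Gamma above Alpha: 4 + 1 + 5 = 10.
Ballots ranking Alpha above Gamma: 25 − 10 = 15.
Alpha wins the head-to-head 15–10.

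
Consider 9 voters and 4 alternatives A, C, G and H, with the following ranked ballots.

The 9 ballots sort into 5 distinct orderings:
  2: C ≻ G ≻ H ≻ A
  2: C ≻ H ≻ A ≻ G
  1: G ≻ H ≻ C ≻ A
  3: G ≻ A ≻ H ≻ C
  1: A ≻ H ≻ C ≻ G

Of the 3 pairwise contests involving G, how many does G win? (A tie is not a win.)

G against each rival (9 voters):
G–A: G 6–3.
G vs C: C wins 5–4.
G–H: G 6–3.
G beats A, H; loses to C — 2 pairwise wins.

2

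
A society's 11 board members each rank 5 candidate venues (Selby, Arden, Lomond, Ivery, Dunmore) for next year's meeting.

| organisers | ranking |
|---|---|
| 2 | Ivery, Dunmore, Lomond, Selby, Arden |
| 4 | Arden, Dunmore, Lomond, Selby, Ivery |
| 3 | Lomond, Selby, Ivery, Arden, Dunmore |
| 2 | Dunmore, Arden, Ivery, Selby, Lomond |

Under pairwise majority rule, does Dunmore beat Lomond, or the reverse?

Ballots ranking Dunmore above Lomond: 2 + 4 + 2 = 8.
Ballots ranking Lomond above Dunmore: 11 − 8 = 3.
Dunmore wins the head-to-head 8–3.

Dunmore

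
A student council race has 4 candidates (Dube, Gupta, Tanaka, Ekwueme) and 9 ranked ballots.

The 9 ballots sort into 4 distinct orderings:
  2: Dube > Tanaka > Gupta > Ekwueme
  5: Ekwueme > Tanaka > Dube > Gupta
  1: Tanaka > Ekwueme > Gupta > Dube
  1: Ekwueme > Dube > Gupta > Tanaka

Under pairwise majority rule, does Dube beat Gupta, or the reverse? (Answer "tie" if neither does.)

Ballots ranking Dube above Gupta: 2 + 5 + 1 = 8.
Ballots ranking Gupta above Dube: 9 − 8 = 1.
Dube wins the head-to-head 8–1.

Dube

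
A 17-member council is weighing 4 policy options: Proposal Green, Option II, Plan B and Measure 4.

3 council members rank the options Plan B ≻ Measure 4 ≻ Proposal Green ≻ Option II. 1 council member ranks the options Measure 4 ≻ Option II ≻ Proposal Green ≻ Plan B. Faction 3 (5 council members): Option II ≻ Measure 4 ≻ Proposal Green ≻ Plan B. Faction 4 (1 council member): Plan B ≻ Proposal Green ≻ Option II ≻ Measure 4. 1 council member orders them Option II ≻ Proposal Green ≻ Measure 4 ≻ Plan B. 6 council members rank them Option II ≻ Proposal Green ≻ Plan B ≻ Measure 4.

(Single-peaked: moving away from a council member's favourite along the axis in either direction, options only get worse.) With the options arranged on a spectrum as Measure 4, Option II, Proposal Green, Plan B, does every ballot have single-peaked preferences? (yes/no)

Axis positions: Measure 4=1, Option II=2, Proposal Green=3, Plan B=4.
Faction 1: ranking walks positions 4-1-3-2; Measure 4 is ranked above Proposal Green even though Proposal Green lies between Measure 4 and the peak Plan B on the axis — preferences dip and rise again. Not single-peaked.
Faction 2 (peak Measure 4 at position 1): ranking walks positions 1-2-3-4, expanding outward from the peak — single-peaked.
Faction 3 (peak Option II at position 2): ranking walks positions 2-1-3-4, expanding outward from the peak — single-peaked.
Faction 4 (peak Plan B at position 4): ranking walks positions 4-3-2-1, expanding outward from the peak — single-peaked.
Faction 5 (peak Option II at position 2): ranking walks positions 2-3-1-4, expanding outward from the peak — single-peaked.
Faction 6 (peak Option II at position 2): ranking walks positions 2-3-4-1, expanding outward from the peak — single-peaked.
Faction 1 violates single-peakedness, so the profile is not single-peaked on this axis.

no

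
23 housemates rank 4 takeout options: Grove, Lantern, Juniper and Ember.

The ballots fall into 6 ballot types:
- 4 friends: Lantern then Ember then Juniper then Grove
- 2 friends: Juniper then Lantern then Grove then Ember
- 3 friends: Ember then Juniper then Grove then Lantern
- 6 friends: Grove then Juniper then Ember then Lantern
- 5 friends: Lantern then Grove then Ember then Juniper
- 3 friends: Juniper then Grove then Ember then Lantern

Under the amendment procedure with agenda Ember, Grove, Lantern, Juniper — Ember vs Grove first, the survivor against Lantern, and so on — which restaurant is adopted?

Round 1: Ember vs Grove — 7–16, Grove advances.
Round 2: Grove vs Lantern — 12–11, Grove advances.
Round 3: Grove vs Juniper — 11–12, Juniper advances.
Juniper survives the agenda.

Juniper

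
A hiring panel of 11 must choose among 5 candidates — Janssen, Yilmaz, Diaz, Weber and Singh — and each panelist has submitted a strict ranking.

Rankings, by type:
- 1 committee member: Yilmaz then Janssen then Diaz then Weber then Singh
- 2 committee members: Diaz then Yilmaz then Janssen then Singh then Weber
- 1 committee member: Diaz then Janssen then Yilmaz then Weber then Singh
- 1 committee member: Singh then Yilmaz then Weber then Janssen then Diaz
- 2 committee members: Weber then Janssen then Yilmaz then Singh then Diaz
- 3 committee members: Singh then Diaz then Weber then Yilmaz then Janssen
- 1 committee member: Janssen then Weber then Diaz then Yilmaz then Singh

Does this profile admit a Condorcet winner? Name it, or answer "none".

Pairwise majorities:
Janssen vs Yilmaz: Janssen is ranked higher on 1+2+1 = 4 ballots, Yilmaz on 7. Yilmaz wins 7–4.
Janssen vs Diaz: 1+1+2+1 = 5 for Janssen, 6 for Diaz — Diaz by 6–5.
Janssen vs Weber: 1+2+1+1 = 5 for Janssen, 6 for Weber — Weber by 6–5.
Janssen vs Singh: Janssen is ranked higher on 1+2+1+2+1 = 7 ballots, Singh on 4. Janssen wins 7–4.
Yilmaz vs Diaz: Yilmaz is ranked higher on 1+1+2 = 4 ballots, Diaz on 7. Diaz wins 7–4.
Yilmaz vs Weber: 1+2+1+1 = 5 for Yilmaz, 6 for Weber — Weber by 6–5.
Yilmaz vs Singh: 1+2+1+2+1 = 7 for Yilmaz, 4 for Singh — Yilmaz by 7–4.
Diaz vs Weber: 1+2+1+3 = 7 for Diaz, 4 for Weber — Diaz by 7–4.
Diaz vs Singh: 5 to 6, Singh.
Weber vs Singh: 1+1+2+1 = 5 for Weber, 6 for Singh — Singh by 6–5.
Each candidate drops at least one matchup (Janssen loses to Yilmaz; Yilmaz loses to Diaz; Diaz loses to Singh; Weber loses to Diaz; Singh loses to Janssen); the cycle Janssen → Singh → Diaz → Janssen rules out a Condorcet winner.

none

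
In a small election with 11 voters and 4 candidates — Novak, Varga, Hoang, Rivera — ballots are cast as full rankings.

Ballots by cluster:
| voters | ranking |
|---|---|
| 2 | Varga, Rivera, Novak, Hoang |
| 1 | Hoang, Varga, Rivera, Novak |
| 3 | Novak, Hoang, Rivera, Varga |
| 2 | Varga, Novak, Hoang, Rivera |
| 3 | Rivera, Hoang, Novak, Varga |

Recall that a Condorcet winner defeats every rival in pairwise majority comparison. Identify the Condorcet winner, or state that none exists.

none

Check each pair by majority over 11 ballots:
Novak vs Varga: Novak, 6–5.
Novak vs Hoang: Novak, 7–4.
Novak vs Rivera: Rivera wins 6–5.
Varga vs Hoang: Hoang wins 7–4.
Varga vs Rivera: Rivera wins 6–5.
Hoang vs Rivera: Hoang, 6–5.
No candidate is unbeaten: Novak loses to Rivera; Varga loses to Novak; Hoang loses to Novak; Rivera loses to Hoang. In particular Novak > Hoang > Rivera > Novak is a majority cycle — no Condorcet winner exists.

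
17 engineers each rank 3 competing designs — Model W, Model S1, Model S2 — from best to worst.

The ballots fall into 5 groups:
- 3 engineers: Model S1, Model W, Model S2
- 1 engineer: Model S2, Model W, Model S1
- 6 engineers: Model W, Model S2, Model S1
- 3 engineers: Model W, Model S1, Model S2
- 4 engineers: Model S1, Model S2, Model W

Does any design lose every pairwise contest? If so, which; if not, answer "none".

Model S2

Head-to-head results (17 engineers):
Model W vs Model S1: Model W wins 10–7.
Model W vs Model S2: 12 to 5, Model W.
Model S1 vs Model S2: 10 to 7, Model S1.
Model S2 is beaten in every head-to-head and is the Condorcet loser.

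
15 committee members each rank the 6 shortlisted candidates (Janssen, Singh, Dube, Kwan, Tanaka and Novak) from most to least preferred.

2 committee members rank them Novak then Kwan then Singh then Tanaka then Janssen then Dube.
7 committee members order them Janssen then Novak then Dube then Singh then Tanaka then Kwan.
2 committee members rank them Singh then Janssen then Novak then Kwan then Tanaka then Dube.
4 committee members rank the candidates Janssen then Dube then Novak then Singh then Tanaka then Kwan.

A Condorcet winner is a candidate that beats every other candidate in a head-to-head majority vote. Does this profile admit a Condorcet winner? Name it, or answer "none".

Check each pair by majority over 15 ballots:
Janssen vs Singh: 7+4 = 11 for Janssen, 4 for Singh — Janssen by 11–4.
Janssen vs Dube: 15 to 0, Janssen.
Janssen vs Kwan: Janssen is ranked higher on 7+2+4 = 13 ballots, Kwan on 2. Janssen wins 13–2.
Janssen vs Tanaka: 13 to 2, Janssen.
Janssen vs Novak: 7+2+4 = 13 for Janssen, 2 for Novak — Janssen by 13–2.
Singh vs Dube: 2+2 = 4 for Singh, 11 for Dube — Dube by 11–4.
Singh vs Kwan: 7+2+4 = 13 for Singh, 2 for Kwan — Singh by 13–2.
Singh vs Tanaka: Singh preferred on 2+7+2+4 = 15 ballots; Singh wins 15–0.
Singh vs Novak: Singh preferred on 2 ballots; Novak wins 13–2.
Dube vs Kwan: 7+4 = 11 for Dube, 4 for Kwan — Dube by 11–4.
Dube vs Tanaka: Dube is ranked higher on 7+4 = 11 ballots, Tanaka on 4. Dube wins 11–4.
Dube vs Novak: 4 for Dube, 11 for Novak — Novak by 11–4.
Kwan vs Tanaka: 4 to 11, Tanaka.
Kwan vs Novak: Kwan is ranked higher on 0 ballots, Novak on 15. Novak wins 15–0.
Tanaka vs Novak: Tanaka is ranked higher on 0 ballots, Novak on 15. Novak wins 15–0.
Only Janssen has no losses; Janssen is the Condorcet winner.

Janssen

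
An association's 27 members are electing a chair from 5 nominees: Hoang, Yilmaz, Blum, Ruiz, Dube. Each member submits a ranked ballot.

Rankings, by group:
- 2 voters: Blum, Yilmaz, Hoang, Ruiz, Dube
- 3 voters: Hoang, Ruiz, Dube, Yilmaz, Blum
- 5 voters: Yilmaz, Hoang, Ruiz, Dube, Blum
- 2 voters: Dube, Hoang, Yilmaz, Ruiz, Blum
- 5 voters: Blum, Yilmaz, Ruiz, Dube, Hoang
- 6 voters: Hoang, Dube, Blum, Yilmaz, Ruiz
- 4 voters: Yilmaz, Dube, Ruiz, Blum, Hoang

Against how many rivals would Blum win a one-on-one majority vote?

Blum against each rival (27 voters):
Blum vs Hoang: Hoang, 16–11.
Blum vs Yilmaz: Blum preferred on 2+5+6 = 13 ballots; Yilmaz wins 14–13.
Blum vs Ruiz: Ruiz wins 14–13.
Blum vs Dube: Blum is ranked higher on 2+5 = 7 ballots, Dube on 20. Dube wins 20–7.
Blum beats no one; loses to Hoang, Yilmaz, Ruiz, Dube — 0 pairwise wins.

0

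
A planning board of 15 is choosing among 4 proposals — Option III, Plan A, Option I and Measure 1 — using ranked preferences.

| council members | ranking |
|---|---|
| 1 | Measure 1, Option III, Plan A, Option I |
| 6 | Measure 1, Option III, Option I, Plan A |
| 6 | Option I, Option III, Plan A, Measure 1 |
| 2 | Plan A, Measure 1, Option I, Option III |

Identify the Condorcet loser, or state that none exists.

Pairwise majorities:
Option III vs Plan A: 1+6+6 = 13 for Option III, 2 for Plan A — Option III by 13–2.
Option III vs Option I: 7 to 8, Option I.
Option III vs Measure 1: 6 to 9, Measure 1.
Plan A vs Option I: 3 to 12, Option I.
Plan A vs Measure 1: Plan A wins 8–7.
Option I vs Measure 1: 6 to 9, Measure 1.
Each option has at least one pairwise win (Option III beats Plan A; Plan A beats Measure 1; Option I beats Option III; Measure 1 beats Option III) — no Condorcet loser.

none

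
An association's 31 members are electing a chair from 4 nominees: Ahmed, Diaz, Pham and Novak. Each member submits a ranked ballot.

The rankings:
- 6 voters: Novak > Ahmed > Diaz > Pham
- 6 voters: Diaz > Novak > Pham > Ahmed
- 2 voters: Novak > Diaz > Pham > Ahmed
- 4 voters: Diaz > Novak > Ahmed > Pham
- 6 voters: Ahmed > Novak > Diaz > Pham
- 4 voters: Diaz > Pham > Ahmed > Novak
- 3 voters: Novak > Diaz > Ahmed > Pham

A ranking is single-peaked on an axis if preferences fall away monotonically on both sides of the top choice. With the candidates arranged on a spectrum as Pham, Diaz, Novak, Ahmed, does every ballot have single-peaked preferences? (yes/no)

no

Axis positions: Pham=1, Diaz=2, Novak=3, Ahmed=4.
Cluster 1 (peak Novak at position 3): ranking walks positions 3-4-2-1, expanding outward from the peak — single-peaked.
Cluster 2 (peak Diaz at position 2): ranking walks positions 2-3-1-4, expanding outward from the peak — single-peaked.
Cluster 3 (peak Novak at position 3): ranking walks positions 3-2-1-4, expanding outward from the peak — single-peaked.
Cluster 4 (peak Diaz at position 2): ranking walks positions 2-3-4-1, expanding outward from the peak — single-peaked.
Cluster 5 (peak Ahmed at position 4): ranking walks positions 4-3-2-1, expanding outward from the peak — single-peaked.
Cluster 6: ranking walks positions 2-1-4-3; Ahmed is ranked above Novak even though Novak lies between Ahmed and the peak Diaz on the axis — preferences dip and rise again. Not single-peaked.
Cluster 7 (peak Novak at position 3): ranking walks positions 3-2-4-1, expanding outward from the peak — single-peaked.
Cluster 6 violates single-peakedness, so the profile is not single-peaked on this axis.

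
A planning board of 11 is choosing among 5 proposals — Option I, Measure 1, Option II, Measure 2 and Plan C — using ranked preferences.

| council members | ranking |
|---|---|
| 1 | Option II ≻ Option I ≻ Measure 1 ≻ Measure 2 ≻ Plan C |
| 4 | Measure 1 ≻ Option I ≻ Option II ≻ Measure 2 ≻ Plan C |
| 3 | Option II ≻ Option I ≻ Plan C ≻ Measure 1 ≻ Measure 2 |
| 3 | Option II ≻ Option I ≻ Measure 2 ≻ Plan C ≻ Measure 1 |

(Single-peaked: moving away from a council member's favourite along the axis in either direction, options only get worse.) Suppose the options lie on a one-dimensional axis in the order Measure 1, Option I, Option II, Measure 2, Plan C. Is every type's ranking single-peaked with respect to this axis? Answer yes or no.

Axis positions: Measure 1=1, Option I=2, Option II=3, Measure 2=4, Plan C=5.
Type 1 (peak Option II at position 3): ranking walks positions 3-2-1-4-5, expanding outward from the peak — single-peaked.
Type 2 (peak Measure 1 at position 1): ranking walks positions 1-2-3-4-5, expanding outward from the peak — single-peaked.
Type 3: ranking walks positions 3-2-5-1-4; Plan C is ranked above Measure 2 even though Measure 2 lies between Plan C and the peak Option II on the axis — preferences dip and rise again. Not single-peaked.
Type 4 (peak Option II at position 3): ranking walks positions 3-2-4-5-1, expanding outward from the peak — single-peaked.
Type 3 violates single-peakedness, so the profile is not single-peaked on this axis.

no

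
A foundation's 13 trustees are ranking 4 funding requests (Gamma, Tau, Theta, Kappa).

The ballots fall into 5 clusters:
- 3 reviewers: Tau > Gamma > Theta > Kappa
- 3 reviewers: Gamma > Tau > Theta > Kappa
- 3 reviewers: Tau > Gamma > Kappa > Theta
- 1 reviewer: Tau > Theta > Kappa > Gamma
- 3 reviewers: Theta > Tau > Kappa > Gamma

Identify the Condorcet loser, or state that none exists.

Kappa

Head-to-head results (13 reviewers):
Gamma–Tau: Tau 10–3.
Gamma vs Theta: Gamma is ranked higher on 3+3+3 = 9 ballots, Theta on 4. Gamma wins 9–4.
Gamma vs Kappa: Gamma, 9–4.
Tau vs Theta: 3+3+3+1 = 10 for Tau, 3 for Theta — Tau by 10–3.
Tau vs Kappa: 3+3+3+1+3 = 13 for Tau, 0 for Kappa — Tau by 13–0.
Theta vs Kappa: Theta wins 10–3.
Kappa loses to every other project — it is the Condorcet loser.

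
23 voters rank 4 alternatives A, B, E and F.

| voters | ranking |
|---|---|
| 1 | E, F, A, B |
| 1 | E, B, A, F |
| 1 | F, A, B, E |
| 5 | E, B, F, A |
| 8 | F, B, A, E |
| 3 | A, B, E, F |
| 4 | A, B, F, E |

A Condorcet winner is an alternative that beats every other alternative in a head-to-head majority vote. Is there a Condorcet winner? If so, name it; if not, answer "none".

B

Check each pair by majority over 23 ballots:
A vs B: B, 14–9.
A–E: A 16–7.
A vs F: F, 15–8.
B vs E: B, 16–7.
B vs F: B wins 13–10.
E vs F: F wins 13–10.
B wins every pairwise contest, so B is the Condorcet winner.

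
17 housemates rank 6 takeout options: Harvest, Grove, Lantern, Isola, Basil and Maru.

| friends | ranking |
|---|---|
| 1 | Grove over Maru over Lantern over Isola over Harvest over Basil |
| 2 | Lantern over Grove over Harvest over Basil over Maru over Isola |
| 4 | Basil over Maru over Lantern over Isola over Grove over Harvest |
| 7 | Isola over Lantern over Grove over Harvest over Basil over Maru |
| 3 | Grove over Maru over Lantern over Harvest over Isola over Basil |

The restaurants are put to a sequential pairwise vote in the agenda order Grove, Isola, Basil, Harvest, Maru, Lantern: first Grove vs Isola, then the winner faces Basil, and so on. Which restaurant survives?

Round 1: Grove vs Isola — 6–11, Isola advances.
Round 2: Isola vs Basil — 11–6, Isola advances.
Round 3: Isola vs Harvest — 12–5, Isola advances.
Round 4: Isola vs Maru — 7–10, Maru advances.
Round 5: Maru vs Lantern — 8–9, Lantern advances.
The agenda winner is Lantern.

Lantern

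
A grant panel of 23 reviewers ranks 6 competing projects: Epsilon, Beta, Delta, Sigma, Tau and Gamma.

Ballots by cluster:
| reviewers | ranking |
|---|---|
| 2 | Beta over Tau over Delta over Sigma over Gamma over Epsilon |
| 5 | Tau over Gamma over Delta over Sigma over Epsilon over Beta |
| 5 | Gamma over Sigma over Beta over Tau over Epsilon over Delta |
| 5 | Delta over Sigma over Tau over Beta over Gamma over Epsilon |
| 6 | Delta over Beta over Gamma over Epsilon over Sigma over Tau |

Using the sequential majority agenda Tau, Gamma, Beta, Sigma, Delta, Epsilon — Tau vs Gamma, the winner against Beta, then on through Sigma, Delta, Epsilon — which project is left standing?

Delta

Round 1: Tau vs Gamma — 12–11, Tau advances.
Round 2: Tau vs Beta — 10–13, Beta advances.
Round 3: Beta vs Sigma — 8–15, Sigma advances.
Round 4: Sigma vs Delta — 5–18, Delta advances.
Round 5: Delta vs Epsilon — 18–5, Delta advances.
The agenda winner is Delta.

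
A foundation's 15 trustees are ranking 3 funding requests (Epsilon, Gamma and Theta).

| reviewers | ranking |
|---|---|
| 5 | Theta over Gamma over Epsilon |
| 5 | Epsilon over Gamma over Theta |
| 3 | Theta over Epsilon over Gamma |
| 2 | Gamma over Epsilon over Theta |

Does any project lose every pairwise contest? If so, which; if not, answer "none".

Gamma

Pairwise majorities:
Epsilon vs Gamma: Epsilon, 8–7.
Epsilon vs Theta: Epsilon preferred on 5+2 = 7 ballots; Theta wins 8–7.
Gamma vs Theta: 7 to 8, Theta.
Gamma is beaten in every head-to-head and is the Condorcet loser.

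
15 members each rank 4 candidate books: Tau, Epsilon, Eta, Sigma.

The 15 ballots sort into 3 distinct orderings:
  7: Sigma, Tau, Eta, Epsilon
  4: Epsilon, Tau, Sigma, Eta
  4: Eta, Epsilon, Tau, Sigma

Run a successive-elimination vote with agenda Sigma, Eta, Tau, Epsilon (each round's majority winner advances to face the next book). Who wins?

Round 1: Sigma vs Eta — 11–4, Sigma advances.
Round 2: Sigma vs Tau — 7–8, Tau advances.
Round 3: Tau vs Epsilon — 7–8, Epsilon advances.
The agenda winner is Epsilon.

Epsilon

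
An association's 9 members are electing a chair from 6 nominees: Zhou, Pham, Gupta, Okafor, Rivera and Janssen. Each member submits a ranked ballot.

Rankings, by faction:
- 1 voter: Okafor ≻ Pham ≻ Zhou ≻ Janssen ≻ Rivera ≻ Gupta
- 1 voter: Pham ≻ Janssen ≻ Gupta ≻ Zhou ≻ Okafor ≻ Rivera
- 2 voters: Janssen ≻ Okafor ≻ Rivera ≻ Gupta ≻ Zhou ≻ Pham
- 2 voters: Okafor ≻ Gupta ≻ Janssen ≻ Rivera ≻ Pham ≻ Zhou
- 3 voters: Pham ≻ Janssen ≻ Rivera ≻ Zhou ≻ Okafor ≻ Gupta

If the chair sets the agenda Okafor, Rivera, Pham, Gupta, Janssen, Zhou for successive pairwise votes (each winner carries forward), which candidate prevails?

Janssen

Round 1: Okafor vs Rivera — 6–3, Okafor advances.
Round 2: Okafor vs Pham — 5–4, Okafor advances.
Round 3: Okafor vs Gupta — 8–1, Okafor advances.
Round 4: Okafor vs Janssen — 3–6, Janssen advances.
Round 5: Janssen vs Zhou — 8–1, Janssen advances.
Janssen survives the agenda.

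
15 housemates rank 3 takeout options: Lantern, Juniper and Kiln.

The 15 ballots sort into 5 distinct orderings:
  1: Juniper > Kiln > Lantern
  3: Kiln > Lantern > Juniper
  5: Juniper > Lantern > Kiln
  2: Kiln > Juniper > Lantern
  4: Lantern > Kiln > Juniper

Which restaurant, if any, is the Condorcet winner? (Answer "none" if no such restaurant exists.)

none

Pairwise majorities:
Lantern vs Juniper: Lantern preferred on 3+4 = 7 ballots; Juniper wins 8–7.
Lantern vs Kiln: 5+4 = 9 for Lantern, 6 for Kiln — Lantern by 9–6.
Juniper vs Kiln: Juniper is ranked higher on 1+5 = 6 ballots, Kiln on 9. Kiln wins 9–6.
Each restaurant drops at least one matchup (Lantern loses to Juniper; Juniper loses to Kiln; Kiln loses to Lantern); the cycle Lantern beats Kiln beats Juniper beats Lantern rules out a Condorcet winner.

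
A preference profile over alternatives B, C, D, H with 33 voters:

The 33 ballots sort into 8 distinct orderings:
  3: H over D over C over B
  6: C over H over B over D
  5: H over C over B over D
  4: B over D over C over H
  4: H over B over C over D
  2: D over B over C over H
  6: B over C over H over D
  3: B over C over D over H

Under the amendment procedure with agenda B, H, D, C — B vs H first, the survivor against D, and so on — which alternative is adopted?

C

Round 1: B vs H — 15–18, H advances.
Round 2: H vs D — 24–9, H advances.
Round 3: H vs C — 12–21, C advances.
The agenda winner is C.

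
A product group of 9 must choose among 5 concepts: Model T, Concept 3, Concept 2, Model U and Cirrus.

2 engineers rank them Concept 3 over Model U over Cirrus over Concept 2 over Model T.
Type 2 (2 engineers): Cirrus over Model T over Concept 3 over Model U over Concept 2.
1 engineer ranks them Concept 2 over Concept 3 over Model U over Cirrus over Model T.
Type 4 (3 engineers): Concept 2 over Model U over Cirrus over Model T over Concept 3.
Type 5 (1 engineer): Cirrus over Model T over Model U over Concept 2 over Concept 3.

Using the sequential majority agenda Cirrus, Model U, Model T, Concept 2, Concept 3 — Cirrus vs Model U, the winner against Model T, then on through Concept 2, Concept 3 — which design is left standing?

Round 1: Cirrus vs Model U — 3–6, Model U advances.
Round 2: Model U vs Model T — 6–3, Model U advances.
Round 3: Model U vs Concept 2 — 5–4, Model U advances.
Round 4: Model U vs Concept 3 — 4–5, Concept 3 advances.
Concept 3 survives the agenda.

Concept 3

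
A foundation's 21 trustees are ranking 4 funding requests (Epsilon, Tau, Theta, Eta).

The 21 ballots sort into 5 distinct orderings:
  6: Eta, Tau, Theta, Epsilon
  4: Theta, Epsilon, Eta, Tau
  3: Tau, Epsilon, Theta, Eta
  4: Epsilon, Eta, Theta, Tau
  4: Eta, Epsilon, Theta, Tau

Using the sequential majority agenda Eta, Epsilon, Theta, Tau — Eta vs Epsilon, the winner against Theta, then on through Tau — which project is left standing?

Epsilon

Round 1: Eta vs Epsilon — 10–11, Epsilon advances.
Round 2: Epsilon vs Theta — 11–10, Epsilon advances.
Round 3: Epsilon vs Tau — 12–9, Epsilon advances.
Epsilon survives the agenda.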